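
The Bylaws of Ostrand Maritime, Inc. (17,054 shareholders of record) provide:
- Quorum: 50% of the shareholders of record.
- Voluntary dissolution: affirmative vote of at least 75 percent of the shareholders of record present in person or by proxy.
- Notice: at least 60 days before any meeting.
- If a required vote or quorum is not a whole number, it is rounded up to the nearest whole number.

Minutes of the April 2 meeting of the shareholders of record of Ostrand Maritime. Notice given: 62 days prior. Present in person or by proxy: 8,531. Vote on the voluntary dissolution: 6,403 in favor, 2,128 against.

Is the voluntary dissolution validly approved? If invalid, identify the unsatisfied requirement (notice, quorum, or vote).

Valid — all requirements satisfied.

Notice: 62 days given; 60 required. Satisfied.
Quorum: 50% of 17,054 = 8,527; 8,531 present. Satisfied.
Vote: requires three-fourths of those present (8,531); 3/4 of 8531 = 6398.25, rounded up to 6399, so 6,399 needed; 6,403 in favor. Satisfied.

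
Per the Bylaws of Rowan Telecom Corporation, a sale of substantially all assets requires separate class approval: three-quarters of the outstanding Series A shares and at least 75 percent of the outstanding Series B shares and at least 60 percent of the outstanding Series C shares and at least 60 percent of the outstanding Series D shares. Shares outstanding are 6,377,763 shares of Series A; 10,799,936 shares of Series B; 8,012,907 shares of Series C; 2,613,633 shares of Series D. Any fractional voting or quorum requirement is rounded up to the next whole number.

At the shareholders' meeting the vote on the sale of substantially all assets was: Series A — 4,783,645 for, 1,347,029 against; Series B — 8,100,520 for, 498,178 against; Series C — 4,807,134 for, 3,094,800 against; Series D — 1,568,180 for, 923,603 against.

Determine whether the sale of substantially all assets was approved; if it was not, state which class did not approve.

Not approved — the Series C shares did not give the required vote.

Series A: 3/4 of 6377763 = 4783322.25, rounded up to 4783323; 4,783,323 required, 4,783,645 in favor — approved.
Series B: 3/4 of 10799936 = 8099952; 8,099,952 required, 8,100,520 in favor — approved.
Series C: 3/5 of 8012907 = 4807744.20, rounded up to 4807745; 4,807,745 required, 4,807,134 in favor — not approved.
Series D: 3/5 of 2613633 = 1568179.80, rounded up to 1568180; 1,568,180 required, 1,568,180 in favor — approved.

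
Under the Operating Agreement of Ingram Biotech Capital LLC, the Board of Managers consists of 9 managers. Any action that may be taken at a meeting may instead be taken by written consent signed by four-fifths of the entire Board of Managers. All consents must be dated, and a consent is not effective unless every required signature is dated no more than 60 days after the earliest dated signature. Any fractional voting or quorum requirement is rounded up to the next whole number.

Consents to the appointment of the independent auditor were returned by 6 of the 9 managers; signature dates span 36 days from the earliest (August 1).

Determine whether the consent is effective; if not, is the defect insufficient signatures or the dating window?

Signatures required: four-fifths of 9 — 4/5 of 9 = 7.20, rounded up to 8, so 8 needed; 6 signed. Insufficient.
Dating window: the latest signature is 36 days after the earliest; the limit is 60 days. Within the window.

Not effective — insufficient signatures.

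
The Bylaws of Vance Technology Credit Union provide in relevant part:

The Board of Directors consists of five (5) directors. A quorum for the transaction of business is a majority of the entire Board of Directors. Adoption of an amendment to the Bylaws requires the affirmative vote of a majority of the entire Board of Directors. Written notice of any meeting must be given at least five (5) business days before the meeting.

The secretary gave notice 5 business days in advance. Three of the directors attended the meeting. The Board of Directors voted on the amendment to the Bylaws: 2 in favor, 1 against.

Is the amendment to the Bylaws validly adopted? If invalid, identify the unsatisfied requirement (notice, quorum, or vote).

Invalid — vote requirement not satisfied.

Notice: 5 business days given; 5 required (5 ≥ 5). Satisfied.
Quorum: 3 present; quorum is 3. Satisfied.
Vote: the amendment to the Bylaws requires a majority of the entire Board of Directors (5). A majority of 5 is 3, so 3 affirmative votes are needed; 2 voted in favor. Not satisfied.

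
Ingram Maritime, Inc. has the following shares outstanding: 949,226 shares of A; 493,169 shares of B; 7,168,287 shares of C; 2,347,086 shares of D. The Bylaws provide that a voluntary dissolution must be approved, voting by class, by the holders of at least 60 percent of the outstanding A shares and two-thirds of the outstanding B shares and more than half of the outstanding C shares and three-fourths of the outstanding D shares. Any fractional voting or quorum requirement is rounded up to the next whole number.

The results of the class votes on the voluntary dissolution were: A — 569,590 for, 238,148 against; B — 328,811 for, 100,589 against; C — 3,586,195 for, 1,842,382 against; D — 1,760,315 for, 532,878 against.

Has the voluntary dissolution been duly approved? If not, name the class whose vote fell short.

A: 3/5 of 949226 = 569535.60, rounded up to 569536; 569,536 required, 569,590 in favor — approved.
B: 2/3 of 493169 = 328779.33, rounded up to 328780; 328,780 required, 328,811 in favor — approved.
C: a majority of 7168287 is 3584144; 3,584,144 required, 3,586,195 in favor — approved.
D: 3/4 of 2347086 = 1760314.50, rounded up to 1760315; 1,760,315 required, 1,760,315 in favor — approved.

Approved — every class gave the required vote.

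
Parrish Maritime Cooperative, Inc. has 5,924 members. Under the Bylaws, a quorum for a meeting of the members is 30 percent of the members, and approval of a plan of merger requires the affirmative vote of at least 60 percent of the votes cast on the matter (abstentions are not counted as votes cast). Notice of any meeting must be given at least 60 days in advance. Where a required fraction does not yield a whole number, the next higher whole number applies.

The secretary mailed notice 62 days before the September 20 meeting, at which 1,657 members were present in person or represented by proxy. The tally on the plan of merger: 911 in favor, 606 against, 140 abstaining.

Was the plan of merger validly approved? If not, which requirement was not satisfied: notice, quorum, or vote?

Invalid — quorum requirement not satisfied.

Notice: 62 days given; 60 required. Satisfied.
Quorum: 30% of 5,924 = 1,777.20, rounded up to 1,778; 1,657 present. Not satisfied.
Vote: requires three-fifths of the votes cast (1,657 − 140 abstaining = 1,517); 3/5 of 1517 = 910.20, rounded up to 911, so 911 needed; 911 in favor. Satisfied.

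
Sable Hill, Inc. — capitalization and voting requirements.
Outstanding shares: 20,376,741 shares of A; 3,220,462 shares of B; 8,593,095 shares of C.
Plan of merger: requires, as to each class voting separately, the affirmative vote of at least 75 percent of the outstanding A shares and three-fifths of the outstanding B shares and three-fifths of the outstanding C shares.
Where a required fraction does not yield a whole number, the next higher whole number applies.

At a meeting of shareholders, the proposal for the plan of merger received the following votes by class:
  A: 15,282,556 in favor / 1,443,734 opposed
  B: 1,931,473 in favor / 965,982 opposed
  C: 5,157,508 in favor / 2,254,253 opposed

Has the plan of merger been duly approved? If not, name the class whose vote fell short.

A: 3/4 of 20376741 = 15282555.75, rounded up to 15282556; 15,282,556 required, 15,282,556 in favor — approved.
B: 3/5 of 3220462 = 1932277.20, rounded up to 1932278; 1,932,278 required, 1,931,473 in favor — not approved.
C: 3/5 of 8593095 = 5155857; 5,155,857 required, 5,157,508 in favor — approved.

Not approved — the B shares did not give the required vote.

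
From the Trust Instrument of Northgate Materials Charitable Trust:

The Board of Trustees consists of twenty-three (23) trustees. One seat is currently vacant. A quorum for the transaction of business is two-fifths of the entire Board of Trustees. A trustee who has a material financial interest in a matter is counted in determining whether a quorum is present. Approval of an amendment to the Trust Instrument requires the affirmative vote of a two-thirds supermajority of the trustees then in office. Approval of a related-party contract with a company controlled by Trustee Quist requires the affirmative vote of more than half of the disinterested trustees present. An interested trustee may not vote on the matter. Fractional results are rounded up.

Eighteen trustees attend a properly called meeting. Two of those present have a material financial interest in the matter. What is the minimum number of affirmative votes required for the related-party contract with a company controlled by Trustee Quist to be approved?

The related-party contract with a company controlled by Trustee Quist requires a majority of the disinterested trustees present (18 − 2 = 16).
A majority of 16 is 9.

9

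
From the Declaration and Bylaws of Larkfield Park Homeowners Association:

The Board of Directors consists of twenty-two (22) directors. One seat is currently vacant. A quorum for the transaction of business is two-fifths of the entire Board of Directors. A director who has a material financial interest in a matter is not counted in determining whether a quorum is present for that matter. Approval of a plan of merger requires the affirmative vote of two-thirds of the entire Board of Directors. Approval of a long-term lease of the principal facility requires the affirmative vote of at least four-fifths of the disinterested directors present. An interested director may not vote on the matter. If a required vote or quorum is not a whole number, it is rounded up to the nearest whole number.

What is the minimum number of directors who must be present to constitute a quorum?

9

2/5 of 22 = 8.80, rounded up to 9.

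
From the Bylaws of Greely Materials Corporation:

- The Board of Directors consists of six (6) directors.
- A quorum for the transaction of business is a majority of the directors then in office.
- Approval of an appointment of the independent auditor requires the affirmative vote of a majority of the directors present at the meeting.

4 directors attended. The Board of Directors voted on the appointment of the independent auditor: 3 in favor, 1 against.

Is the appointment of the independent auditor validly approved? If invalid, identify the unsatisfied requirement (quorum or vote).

Quorum: 4 present; quorum is 4. Satisfied.
Vote: the appointment of the independent auditor requires a majority of the directors present (4). A majority of 4 is 3, so 3 affirmative votes are needed; 3 voted in favor. Satisfied.

Valid — all requirements satisfied.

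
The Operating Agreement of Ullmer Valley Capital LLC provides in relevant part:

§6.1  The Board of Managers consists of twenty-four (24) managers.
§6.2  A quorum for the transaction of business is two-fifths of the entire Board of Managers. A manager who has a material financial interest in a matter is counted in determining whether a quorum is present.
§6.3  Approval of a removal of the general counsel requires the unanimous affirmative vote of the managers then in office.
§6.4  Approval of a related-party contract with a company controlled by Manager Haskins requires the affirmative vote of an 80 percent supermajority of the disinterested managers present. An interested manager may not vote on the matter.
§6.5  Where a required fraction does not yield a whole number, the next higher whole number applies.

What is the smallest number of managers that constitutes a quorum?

2/5 of 24 = 9.60, rounded up to 10.

10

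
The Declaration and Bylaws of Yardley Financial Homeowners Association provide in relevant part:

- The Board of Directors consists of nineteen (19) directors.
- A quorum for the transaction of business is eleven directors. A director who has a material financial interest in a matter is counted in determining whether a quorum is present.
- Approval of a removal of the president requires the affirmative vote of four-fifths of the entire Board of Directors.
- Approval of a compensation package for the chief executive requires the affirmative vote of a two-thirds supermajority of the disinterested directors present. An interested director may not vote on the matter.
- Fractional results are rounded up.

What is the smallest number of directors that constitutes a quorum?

11

The quorum is fixed at 11.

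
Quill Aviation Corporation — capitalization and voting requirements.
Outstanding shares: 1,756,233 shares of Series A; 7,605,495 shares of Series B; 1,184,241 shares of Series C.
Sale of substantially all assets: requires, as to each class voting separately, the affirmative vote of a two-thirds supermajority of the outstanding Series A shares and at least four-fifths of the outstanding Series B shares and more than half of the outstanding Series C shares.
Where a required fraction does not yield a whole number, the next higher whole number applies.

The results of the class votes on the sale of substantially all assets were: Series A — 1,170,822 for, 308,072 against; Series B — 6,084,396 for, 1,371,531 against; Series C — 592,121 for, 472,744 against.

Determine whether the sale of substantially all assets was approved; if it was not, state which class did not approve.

Series A: 2/3 of 1756233 = 1170822; 1,170,822 required, 1,170,822 in favor — approved.
Series B: 4/5 of 7605495 = 6084396; 6,084,396 required, 6,084,396 in favor — approved.
Series C: a majority of 1184241 is 592121; 592,121 required, 592,121 in favor — approved.

Approved — every class gave the required vote.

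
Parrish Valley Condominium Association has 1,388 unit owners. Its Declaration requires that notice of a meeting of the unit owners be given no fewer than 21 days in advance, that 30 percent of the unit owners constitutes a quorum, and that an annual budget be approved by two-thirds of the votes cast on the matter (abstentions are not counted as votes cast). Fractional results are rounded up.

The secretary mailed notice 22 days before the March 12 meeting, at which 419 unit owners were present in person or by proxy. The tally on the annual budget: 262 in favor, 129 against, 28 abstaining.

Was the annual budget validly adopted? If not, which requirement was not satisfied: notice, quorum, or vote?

Notice: 22 days given; 21 required. Satisfied.
Quorum: 30% of 1,388 = 416.40, rounded up to 417; 419 present. Satisfied.
Vote: requires two-thirds of the votes cast (419 − 28 abstaining = 391); 2/3 of 391 = 260.67, rounded up to 261, so 261 needed; 262 in favor. Satisfied.

Valid — all requirements satisfied.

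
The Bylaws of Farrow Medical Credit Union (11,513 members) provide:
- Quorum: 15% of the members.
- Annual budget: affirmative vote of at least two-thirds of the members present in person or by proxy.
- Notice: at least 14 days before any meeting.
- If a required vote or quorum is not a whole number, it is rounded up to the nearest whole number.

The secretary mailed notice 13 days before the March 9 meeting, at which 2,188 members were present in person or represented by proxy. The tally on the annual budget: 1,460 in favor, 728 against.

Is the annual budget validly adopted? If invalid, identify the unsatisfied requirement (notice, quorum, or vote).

Invalid — notice requirement not satisfied.

Notice: 13 days given; 14 required. Not satisfied.
Quorum: 15% of 11,513 = 1,726.95, rounded up to 1,727; 2,188 present. Satisfied.
Vote: requires two-thirds of those present (2,188); 2/3 of 2188 = 1458.67, rounded up to 1459, so 1,459 needed; 1,460 in favor. Satisfied.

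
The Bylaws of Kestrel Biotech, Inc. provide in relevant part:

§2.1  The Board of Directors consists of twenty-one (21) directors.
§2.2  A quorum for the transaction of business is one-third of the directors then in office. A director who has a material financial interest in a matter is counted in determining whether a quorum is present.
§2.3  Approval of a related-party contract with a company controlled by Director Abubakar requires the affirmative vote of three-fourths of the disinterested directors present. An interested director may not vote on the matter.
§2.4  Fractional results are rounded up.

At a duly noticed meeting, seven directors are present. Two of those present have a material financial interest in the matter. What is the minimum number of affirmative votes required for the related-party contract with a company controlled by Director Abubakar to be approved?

4

The related-party contract with a company controlled by Director Abubakar requires three-fourths of the disinterested directors present (7 − 2 = 5).
3/4 of 5 = 3.75, rounded up to 4.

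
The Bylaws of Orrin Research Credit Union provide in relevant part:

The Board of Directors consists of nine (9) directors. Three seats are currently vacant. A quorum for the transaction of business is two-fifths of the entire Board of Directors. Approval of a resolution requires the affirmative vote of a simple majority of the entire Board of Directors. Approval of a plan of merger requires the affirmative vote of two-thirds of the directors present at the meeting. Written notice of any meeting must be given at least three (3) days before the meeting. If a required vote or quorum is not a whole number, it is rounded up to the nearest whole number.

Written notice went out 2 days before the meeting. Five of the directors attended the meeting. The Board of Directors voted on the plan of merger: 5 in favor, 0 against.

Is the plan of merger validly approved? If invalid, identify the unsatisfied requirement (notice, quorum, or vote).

Notice: 2 days given; 3 required (2 < 3). Not satisfied.
Quorum: 5 present; quorum is 4. Satisfied.
Vote: the plan of merger requires two-thirds of the directors present (5). 2/3 of 5 = 3.33, rounded up to 4, so 4 affirmative votes are needed; 5 voted in favor. Satisfied.

Invalid — notice requirement not satisfied.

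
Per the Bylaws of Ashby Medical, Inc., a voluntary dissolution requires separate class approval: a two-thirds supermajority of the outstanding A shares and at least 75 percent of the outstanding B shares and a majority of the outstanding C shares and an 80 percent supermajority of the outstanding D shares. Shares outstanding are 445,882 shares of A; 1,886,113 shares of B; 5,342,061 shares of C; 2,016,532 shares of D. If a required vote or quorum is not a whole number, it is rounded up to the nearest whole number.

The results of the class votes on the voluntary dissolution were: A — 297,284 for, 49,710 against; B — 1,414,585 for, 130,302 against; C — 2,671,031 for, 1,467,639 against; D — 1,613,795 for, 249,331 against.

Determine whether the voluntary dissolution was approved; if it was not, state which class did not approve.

Approved — every class gave the required vote.

A: 2/3 of 445882 = 297254.67, rounded up to 297255; 297,255 required, 297,284 in favor — approved.
B: 3/4 of 1886113 = 1414584.75, rounded up to 1414585; 1,414,585 required, 1,414,585 in favor — approved.
C: a majority of 5342061 is 2671031; 2,671,031 required, 2,671,031 in favor — approved.
D: 4/5 of 2016532 = 1613225.60, rounded up to 1613226; 1,613,226 required, 1,613,795 in favor — approved.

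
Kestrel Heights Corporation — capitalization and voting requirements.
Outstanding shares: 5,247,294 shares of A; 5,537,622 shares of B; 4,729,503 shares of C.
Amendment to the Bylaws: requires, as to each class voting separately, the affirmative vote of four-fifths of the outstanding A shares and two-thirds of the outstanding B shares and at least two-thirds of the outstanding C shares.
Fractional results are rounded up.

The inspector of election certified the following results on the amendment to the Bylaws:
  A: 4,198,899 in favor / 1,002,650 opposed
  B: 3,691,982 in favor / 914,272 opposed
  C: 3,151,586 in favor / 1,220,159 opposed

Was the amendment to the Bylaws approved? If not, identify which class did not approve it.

Not approved — the C shares did not give the required vote.

A: 4/5 of 5247294 = 4197835.20, rounded up to 4197836; 4,197,836 required, 4,198,899 in favor — approved.
B: 2/3 of 5537622 = 3691748; 3,691,748 required, 3,691,982 in favor — approved.
C: 2/3 of 4729503 = 3153002; 3,153,002 required, 3,151,586 in favor — not approved.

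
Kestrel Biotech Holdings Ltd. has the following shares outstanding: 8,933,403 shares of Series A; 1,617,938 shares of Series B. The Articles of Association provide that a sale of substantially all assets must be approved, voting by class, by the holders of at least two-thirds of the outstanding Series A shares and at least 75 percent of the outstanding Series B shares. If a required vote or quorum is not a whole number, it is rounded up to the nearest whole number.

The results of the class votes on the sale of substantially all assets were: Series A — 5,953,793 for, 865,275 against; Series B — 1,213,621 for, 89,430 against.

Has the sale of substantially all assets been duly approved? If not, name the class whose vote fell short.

Series A: 2/3 of 8933403 = 5955602; 5,955,602 required, 5,953,793 in favor — not approved.
Series B: 3/4 of 1617938 = 1213453.50, rounded up to 1213454; 1,213,454 required, 1,213,621 in favor — approved.

Not approved — the Series A shares did not give the required vote.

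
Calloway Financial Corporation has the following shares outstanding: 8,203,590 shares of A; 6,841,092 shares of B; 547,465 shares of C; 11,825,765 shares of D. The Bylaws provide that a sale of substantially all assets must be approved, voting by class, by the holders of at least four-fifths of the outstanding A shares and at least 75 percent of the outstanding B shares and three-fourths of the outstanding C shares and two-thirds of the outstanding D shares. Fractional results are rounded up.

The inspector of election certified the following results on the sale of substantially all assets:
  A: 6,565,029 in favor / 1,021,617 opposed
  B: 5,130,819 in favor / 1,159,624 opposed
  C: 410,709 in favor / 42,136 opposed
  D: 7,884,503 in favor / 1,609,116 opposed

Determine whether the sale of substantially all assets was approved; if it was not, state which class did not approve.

A: 4/5 of 8203590 = 6562872; 6,562,872 required, 6,565,029 in favor — approved.
B: 3/4 of 6841092 = 5130819; 5,130,819 required, 5,130,819 in favor — approved.
C: 3/4 of 547465 = 410598.75, rounded up to 410599; 410,599 required, 410,709 in favor — approved.
D: 2/3 of 11825765 = 7883843.33, rounded up to 7883844; 7,883,844 required, 7,884,503 in favor — approved.

Approved — every class gave the required vote.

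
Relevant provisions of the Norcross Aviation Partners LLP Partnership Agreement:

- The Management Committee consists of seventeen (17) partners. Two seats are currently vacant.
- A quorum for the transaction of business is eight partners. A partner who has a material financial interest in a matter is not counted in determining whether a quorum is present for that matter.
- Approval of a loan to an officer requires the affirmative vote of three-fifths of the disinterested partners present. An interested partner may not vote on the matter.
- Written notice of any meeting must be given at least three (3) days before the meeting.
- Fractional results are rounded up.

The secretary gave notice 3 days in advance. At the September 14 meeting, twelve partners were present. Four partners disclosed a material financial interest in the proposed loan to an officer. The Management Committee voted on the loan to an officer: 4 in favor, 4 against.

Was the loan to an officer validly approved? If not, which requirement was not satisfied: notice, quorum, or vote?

Invalid — vote requirement not satisfied.

Notice: 3 days given; 3 required (3 ≥ 3). Satisfied.
Quorum: 12 present, but the 4 interested partners do not count, leaving 8. Quorum is 8. Satisfied.
Vote: the loan to an officer requires three-fifths of the disinterested partners present (12 − 4 = 8). 3/5 of 8 = 4.80, rounded up to 5, so 5 affirmative votes are needed; 4 voted in favor. Not satisfied.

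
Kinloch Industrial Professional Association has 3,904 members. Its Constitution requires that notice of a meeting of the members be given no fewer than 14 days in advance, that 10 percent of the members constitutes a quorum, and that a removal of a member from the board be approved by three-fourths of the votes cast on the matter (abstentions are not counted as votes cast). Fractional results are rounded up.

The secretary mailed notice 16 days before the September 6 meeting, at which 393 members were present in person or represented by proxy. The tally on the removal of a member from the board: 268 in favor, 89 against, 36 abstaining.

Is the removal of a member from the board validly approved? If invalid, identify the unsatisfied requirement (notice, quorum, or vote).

Valid — all requirements satisfied.

Notice: 16 days given; 14 required. Satisfied.
Quorum: 10% of 3,904 = 390.40, rounded up to 391; 393 present. Satisfied.
Vote: requires three-fourths of the votes cast (393 − 36 abstaining = 357); 3/4 of 357 = 267.75, rounded up to 268, so 268 needed; 268 in favor. Satisfied.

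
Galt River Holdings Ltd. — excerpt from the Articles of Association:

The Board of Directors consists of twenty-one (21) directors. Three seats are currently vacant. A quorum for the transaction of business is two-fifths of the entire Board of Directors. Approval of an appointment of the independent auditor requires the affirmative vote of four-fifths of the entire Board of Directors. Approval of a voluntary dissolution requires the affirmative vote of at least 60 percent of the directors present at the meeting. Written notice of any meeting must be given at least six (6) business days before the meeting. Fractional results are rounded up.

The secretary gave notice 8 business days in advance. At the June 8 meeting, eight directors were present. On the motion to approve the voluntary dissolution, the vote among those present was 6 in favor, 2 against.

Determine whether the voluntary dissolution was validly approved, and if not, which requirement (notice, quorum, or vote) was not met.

Invalid — quorum requirement not satisfied.

Notice: 8 business days given; 6 required (8 ≥ 6). Satisfied.
Quorum: 8 present; quorum is 9. Not satisfied.
Vote: the voluntary dissolution requires three-fifths of the directors present (8). 3/5 of 8 = 4.80, rounded up to 5, so 5 affirmative votes are needed; 6 voted in favor. Satisfied. (Moot — without a quorum no business can be validly transacted.)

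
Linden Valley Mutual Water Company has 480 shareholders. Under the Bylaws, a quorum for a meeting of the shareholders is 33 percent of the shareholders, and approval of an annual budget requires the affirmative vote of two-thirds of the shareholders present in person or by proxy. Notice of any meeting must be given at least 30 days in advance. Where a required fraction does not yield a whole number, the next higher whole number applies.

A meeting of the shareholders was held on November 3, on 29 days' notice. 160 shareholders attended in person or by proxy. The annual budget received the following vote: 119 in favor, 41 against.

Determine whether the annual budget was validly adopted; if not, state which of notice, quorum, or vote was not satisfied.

Notice: 29 days given; 30 required. Not satisfied.
Quorum: 33% of 480 = 158.40, rounded up to 159; 160 present. Satisfied.
Vote: requires two-thirds of those present (160); 2/3 of 160 = 106.67, rounded up to 107, so 107 needed; 119 in favor. Satisfied.

Invalid — notice requirement not satisfied.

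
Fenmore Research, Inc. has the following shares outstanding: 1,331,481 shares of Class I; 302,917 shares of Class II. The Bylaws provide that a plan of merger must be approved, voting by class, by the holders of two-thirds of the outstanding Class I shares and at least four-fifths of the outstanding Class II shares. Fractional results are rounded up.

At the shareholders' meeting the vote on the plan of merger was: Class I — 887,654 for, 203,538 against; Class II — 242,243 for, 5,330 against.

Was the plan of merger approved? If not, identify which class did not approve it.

Not approved — the Class II shares did not give the required vote.

Class I: 2/3 of 1331481 = 887654; 887,654 required, 887,654 in favor — approved.
Class II: 4/5 of 302917 = 242333.60, rounded up to 242334; 242,334 required, 242,243 in favor — not approved.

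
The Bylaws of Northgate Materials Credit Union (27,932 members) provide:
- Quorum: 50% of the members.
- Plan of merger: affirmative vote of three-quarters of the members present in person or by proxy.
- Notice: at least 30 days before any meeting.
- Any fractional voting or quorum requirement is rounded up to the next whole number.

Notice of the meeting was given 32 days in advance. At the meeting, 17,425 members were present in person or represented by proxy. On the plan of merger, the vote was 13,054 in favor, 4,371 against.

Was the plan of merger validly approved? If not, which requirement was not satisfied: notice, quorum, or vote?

Notice: 32 days given; 30 required. Satisfied.
Quorum: 50% of 27,932 = 13,966; 17,425 present. Satisfied.
Vote: requires three-fourths of those present (17,425); 3/4 of 17425 = 13068.75, rounded up to 13069, so 13,069 needed; 13,054 in favor. Not satisfied.

Invalid — vote requirement not satisfied.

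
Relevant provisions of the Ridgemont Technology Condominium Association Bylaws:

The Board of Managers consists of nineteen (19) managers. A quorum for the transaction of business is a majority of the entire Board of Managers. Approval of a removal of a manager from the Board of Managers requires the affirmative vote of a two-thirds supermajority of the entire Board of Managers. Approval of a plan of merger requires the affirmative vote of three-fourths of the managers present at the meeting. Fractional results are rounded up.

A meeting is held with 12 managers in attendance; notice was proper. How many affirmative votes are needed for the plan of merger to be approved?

The plan of merger requires three-fourths of the managers present (12).
3/4 of 12 = 9.

9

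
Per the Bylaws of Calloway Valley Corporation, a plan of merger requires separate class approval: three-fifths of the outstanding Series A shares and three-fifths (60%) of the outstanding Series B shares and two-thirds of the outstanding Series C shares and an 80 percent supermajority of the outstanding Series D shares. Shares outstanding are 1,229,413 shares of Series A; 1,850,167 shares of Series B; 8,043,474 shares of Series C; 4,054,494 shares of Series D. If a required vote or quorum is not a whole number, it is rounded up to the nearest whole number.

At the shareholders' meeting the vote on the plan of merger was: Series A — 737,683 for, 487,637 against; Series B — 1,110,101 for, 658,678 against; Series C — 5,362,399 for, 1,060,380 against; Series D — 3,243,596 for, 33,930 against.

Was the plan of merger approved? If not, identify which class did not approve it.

Series A: 3/5 of 1229413 = 737647.80, rounded up to 737648; 737,648 required, 737,683 in favor — approved.
Series B: 3/5 of 1850167 = 1110100.20, rounded up to 1110101; 1,110,101 required, 1,110,101 in favor — approved.
Series C: 2/3 of 8043474 = 5362316; 5,362,316 required, 5,362,399 in favor — approved.
Series D: 4/5 of 4054494 = 3243595.20, rounded up to 3243596; 3,243,596 required, 3,243,596 in favor — approved.

Approved — every class gave the required vote.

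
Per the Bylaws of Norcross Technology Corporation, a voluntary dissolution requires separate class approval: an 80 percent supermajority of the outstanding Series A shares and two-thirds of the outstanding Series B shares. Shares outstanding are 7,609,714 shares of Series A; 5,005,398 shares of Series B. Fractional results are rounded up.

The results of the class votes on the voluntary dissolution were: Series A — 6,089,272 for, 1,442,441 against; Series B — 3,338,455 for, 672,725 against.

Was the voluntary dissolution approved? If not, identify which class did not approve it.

Approved — every class gave the required vote.

Series A: 4/5 of 7609714 = 6087771.20, rounded up to 6087772; 6,087,772 required, 6,089,272 in favor — approved.
Series B: 2/3 of 5005398 = 3336932; 3,336,932 required, 3,338,455 in favor — approved.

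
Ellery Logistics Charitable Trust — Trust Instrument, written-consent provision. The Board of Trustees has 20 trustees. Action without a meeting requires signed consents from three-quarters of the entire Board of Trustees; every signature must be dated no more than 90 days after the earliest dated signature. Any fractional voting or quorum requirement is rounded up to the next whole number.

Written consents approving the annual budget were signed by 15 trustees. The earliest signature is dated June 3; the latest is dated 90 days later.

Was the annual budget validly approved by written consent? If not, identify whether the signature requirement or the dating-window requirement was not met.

Signatures required: three-quarters of 20 — 3/4 of 20 = 15, so 15 needed; 15 signed. Sufficient.
Dating window: the latest signature is 90 days after the earliest; the limit is 90 days. Within the window.

Effective — both the signature and dating-window requirements are satisfied.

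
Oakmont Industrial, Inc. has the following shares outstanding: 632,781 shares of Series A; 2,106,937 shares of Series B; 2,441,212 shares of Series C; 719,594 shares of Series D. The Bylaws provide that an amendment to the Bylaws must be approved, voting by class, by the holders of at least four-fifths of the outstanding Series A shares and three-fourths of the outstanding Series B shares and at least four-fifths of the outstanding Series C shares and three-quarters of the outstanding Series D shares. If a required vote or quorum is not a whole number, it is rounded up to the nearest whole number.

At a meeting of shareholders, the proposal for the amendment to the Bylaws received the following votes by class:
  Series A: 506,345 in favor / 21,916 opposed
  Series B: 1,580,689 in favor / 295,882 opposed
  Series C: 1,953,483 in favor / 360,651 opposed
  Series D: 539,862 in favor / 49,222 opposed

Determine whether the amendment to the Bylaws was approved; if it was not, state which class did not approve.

Series A: 4/5 of 632781 = 506224.80, rounded up to 506225; 506,225 required, 506,345 in favor — approved.
Series B: 3/4 of 2106937 = 1580202.75, rounded up to 1580203; 1,580,203 required, 1,580,689 in favor — approved.
Series C: 4/5 of 2441212 = 1952969.60, rounded up to 1952970; 1,952,970 required, 1,953,483 in favor — approved.
Series D: 3/4 of 719594 = 539695.50, rounded up to 539696; 539,696 required, 539,862 in favor — approved.

Approved — every class gave the required vote.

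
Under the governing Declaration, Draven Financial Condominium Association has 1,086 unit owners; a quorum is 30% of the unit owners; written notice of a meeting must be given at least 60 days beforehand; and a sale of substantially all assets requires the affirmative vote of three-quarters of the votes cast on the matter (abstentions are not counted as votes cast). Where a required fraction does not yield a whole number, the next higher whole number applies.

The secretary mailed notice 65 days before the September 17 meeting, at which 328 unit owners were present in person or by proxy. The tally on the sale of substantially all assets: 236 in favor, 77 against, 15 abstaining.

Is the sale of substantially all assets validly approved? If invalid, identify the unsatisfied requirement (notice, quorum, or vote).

Valid — all requirements satisfied.

Notice: 65 days given; 60 required. Satisfied.
Quorum: 30% of 1,086 = 325.80, rounded up to 326; 328 present. Satisfied.
Vote: requires three-fourths of the votes cast (328 − 15 abstaining = 313); 3/4 of 313 = 234.75, rounded up to 235, so 235 needed; 236 in favor. Satisfied.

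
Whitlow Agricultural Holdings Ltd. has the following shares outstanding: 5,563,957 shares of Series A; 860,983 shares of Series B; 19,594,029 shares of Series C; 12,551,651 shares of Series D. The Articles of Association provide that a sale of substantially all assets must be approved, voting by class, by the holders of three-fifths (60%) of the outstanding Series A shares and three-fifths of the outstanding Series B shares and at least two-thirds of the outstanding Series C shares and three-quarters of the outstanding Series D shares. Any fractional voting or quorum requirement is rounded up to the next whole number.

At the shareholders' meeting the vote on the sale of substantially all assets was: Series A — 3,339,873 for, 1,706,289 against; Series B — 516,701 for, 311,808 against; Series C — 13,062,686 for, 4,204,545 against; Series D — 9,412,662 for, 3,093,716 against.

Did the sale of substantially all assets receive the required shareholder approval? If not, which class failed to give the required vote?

Series A: 3/5 of 5563957 = 3338374.20, rounded up to 3338375; 3,338,375 required, 3,339,873 in favor — approved.
Series B: 3/5 of 860983 = 516589.80, rounded up to 516590; 516,590 required, 516,701 in favor — approved.
Series C: 2/3 of 19594029 = 13062686; 13,062,686 required, 13,062,686 in favor — approved.
Series D: 3/4 of 12551651 = 9413738.25, rounded up to 9413739; 9,413,739 required, 9,412,662 in favor — not approved.

Not approved — the Series D shares did not give the required vote.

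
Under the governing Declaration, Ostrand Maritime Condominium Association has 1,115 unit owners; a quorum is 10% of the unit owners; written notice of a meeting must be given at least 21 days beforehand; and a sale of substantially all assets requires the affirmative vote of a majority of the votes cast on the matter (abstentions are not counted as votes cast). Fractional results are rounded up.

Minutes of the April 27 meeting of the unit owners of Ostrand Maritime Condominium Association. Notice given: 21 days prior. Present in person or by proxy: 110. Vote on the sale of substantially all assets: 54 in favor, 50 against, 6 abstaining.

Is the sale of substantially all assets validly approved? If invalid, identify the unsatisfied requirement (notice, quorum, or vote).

Notice: 21 days given; 21 required. Satisfied.
Quorum: 10% of 1,115 = 111.50, rounded up to 112; 110 present. Not satisfied.
Vote: requires a majority of the votes cast (110 − 6 abstaining = 104); a majority of 104 is 53, so 53 needed; 54 in favor. Satisfied.

Invalid — quorum requirement not satisfied.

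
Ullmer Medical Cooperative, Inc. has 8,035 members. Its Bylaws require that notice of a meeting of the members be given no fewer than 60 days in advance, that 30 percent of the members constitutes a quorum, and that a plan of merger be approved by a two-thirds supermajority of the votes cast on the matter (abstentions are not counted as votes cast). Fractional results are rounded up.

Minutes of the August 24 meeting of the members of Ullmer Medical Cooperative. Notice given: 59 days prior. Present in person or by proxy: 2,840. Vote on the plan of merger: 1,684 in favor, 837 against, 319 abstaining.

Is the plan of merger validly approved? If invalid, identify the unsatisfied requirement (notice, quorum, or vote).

Notice: 59 days given; 60 required. Not satisfied.
Quorum: 30% of 8,035 = 2,410.50, rounded up to 2,411; 2,840 present. Satisfied.
Vote: requires two-thirds of the votes cast (2,840 − 319 abstaining = 2,521); 2/3 of 2521 = 1680.67, rounded up to 1681, so 1,681 needed; 1,684 in favor. Satisfied.

Invalid — notice requirement not satisfied.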